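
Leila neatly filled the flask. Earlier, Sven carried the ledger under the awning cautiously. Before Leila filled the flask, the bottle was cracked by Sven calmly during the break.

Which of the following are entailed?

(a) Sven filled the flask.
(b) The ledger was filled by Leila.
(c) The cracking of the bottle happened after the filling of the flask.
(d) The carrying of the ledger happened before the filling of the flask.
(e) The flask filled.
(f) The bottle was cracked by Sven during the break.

(d), (e), (f)

(a) Not entailed — the passage has Leila filling the flask, not Sven.
(b) Not entailed — Leila filled the flask, not the ledger; the ledger belongs to the carrying event.
(c) Not entailed — the narrative places the cracking before the filling, not after.
(d) Entailed — the narrative places the carrying before the filling.
(e) Entailed — 'Leila filled the flask' is causative; it entails the inchoative 'the flask filled'.
(f) Entailed — this follows by dropping conjuncts from the cracking event's description.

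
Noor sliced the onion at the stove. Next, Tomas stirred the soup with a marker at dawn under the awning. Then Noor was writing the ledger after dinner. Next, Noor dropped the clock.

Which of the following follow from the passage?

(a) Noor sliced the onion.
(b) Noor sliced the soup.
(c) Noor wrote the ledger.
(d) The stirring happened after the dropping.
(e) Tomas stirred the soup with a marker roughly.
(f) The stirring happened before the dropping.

(a) Entailed — this follows by dropping conjuncts from the slicing event's description.
(b) Not entailed — Noor sliced the onion, not the soup; the soup belongs to the stirring event.
(c) Not entailed — 'was writing' is progressive on an accomplishment; it does not entail the completed 'wrote'.
(d) Not entailed — the narrative places the stirring before the dropping, not after.
(e) Not entailed — 'roughly' adds information not in the original event.
(f) Entailed — the narrative places the stirring before the dropping.

(a), (f)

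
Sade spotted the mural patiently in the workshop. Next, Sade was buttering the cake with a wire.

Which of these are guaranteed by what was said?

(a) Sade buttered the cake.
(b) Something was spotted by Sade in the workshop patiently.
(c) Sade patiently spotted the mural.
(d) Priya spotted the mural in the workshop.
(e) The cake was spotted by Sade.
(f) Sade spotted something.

(b), (c), (f)

(a) Not entailed — 'was buttering' is progressive on an accomplishment; it does not entail the completed 'buttered'.
(b) Entailed — this follows by dropping conjuncts from the spotting event's description.
(c) Entailed — the original entails any weakening of itself; this just drops 'in the workshop'.
(d) Not entailed — the passage has Sade spotting the mural, not Priya.
(e) Not entailed — Sade spotted the mural, not the cake; the cake belongs to the buttering event.
(f) Entailed — every conjunct here is already in the original spotting event.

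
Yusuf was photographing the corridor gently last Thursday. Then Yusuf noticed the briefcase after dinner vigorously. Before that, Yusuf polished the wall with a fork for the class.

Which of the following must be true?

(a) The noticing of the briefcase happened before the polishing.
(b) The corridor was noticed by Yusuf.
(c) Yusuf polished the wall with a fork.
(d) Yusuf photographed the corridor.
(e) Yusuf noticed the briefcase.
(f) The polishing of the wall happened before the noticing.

(c), (e), (f)

(a) Not entailed — the narrative places the polishing before the noticing, not after.
(b) Not entailed — Yusuf noticed the briefcase, not the corridor; the corridor belongs to the photographing event.
(c) Entailed — the original entails any weakening of itself; this just drops 'for the class'.
(d) Not entailed — 'was photographing' is progressive on an accomplishment; it does not entail the completed 'photographed'.
(e) Entailed — dropping 'vigorously', 'after dinner' leaves a sub-description the original still satisfies.
(f) Entailed — the narrative places the polishing before the noticing.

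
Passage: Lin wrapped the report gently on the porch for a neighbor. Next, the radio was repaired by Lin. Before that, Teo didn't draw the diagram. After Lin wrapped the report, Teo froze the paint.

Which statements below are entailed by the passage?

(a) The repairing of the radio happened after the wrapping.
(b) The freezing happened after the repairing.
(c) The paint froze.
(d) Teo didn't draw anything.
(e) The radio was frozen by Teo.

(a), (c)

(a) Entailed — the narrative places the wrapping before the repairing.
(b) Not entailed — the narrative doesn't order the repairing relative to the freezing.
(c) Entailed — 'Teo froze the paint' is causative; it entails the inchoative 'the paint froze'.
(d) Not entailed — the original only denies this specific event; Teo may have drawn something else.
(e) Not entailed — Teo froze the paint, not the radio; the radio belongs to the repairing event.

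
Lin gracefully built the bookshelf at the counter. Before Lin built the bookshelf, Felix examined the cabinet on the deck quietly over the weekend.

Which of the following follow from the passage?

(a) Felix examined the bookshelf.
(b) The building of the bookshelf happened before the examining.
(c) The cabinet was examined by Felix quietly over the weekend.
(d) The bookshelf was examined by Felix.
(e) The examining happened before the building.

(a) Not entailed — Felix examined the cabinet, not the bookshelf; the bookshelf belongs to the building event.
(b) Not entailed — the narrative places the examining before the building, not after.
(c) Entailed — dropping 'on the deck' leaves a sub-description the original still satisfies.
(d) Not entailed — Felix examined the cabinet, not the bookshelf; the bookshelf belongs to the building event.
(e) Entailed — the narrative places the examining before the building.

(c), (e)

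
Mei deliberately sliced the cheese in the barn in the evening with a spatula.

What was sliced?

the cheese

'the cheese' marks the patient of the slicing event.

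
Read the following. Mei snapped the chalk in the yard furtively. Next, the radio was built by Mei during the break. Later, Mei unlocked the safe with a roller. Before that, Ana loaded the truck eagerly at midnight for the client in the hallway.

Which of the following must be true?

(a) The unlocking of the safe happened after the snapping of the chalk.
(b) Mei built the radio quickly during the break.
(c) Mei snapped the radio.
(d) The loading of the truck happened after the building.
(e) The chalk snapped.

(a), (e)

(a) Entailed — the narrative places the snapping before the unlocking.
(b) Not entailed — 'quickly' adds information not in the original event.
(c) Not entailed — Mei snapped the chalk, not the radio; the radio belongs to the building event.
(d) Not entailed — the narrative doesn't order the building relative to the loading.
(e) Entailed — 'Mei snapped the chalk' is causative; it entails the inchoative 'the chalk snapped'.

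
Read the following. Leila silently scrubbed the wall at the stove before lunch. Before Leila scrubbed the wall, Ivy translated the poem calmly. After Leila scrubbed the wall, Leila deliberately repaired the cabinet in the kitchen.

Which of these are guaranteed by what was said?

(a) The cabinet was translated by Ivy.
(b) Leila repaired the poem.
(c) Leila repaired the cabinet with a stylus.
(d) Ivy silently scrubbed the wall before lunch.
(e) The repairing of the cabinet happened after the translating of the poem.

(a) Not entailed — Ivy translated the poem, not the cabinet; the cabinet belongs to the repairing event.
(b) Not entailed — Leila repaired the cabinet, not the poem; the poem belongs to the translating event.
(c) Not entailed — 'with a stylus' adds information not in the original event.
(d) Not entailed — the passage has Leila scrubbing the wall, not Ivy.
(e) Entailed — the narrative places the translating before the repairing.

(e)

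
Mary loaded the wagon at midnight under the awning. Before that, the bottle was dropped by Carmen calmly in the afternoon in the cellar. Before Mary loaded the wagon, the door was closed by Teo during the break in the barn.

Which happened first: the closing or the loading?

The connectives place the closing before the loading.

the closing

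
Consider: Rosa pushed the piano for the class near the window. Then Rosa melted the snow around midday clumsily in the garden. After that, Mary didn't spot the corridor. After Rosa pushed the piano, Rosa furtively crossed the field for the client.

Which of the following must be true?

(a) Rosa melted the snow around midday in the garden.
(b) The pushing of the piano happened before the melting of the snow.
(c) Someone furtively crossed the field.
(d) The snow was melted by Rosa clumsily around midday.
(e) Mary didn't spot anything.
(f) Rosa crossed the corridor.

(a), (b), (c), (d)

(a) Entailed — the original entails any weakening of itself; this just drops 'clumsily'.
(b) Entailed — the narrative places the pushing before the melting.
(c) Entailed — dropping 'for the client' and generalizing the agent leaves a sub-description the original still satisfies.
(d) Entailed — the original entails any weakening of itself; this just drops 'in the garden'.
(e) Not entailed — the original only denies this specific event; Mary may have spotted something else.
(f) Not entailed — Rosa crossed the field, not the corridor; the corridor belongs to the spotting event.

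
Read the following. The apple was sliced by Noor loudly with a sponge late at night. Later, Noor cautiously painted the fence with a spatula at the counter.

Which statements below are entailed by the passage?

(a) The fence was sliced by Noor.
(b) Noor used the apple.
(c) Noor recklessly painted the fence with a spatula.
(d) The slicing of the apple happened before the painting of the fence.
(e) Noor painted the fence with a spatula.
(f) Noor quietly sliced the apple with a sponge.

(d), (e)

(a) Not entailed — Noor sliced the apple, not the fence; the fence belongs to the painting event.
(b) Not entailed — the apple is the patient, not an instrument — Noor used a sponge.
(c) Not entailed — 'recklessly' adds a manner not in (and inconsistent with) the original.
(d) Entailed — the narrative places the slicing before the painting.
(e) Entailed — every conjunct here is already in the original painting event.
(f) Not entailed — 'quietly' adds a manner not in (and inconsistent with) the original.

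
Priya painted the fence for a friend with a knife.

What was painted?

the fence

'the fence' marks the patient of the painting event.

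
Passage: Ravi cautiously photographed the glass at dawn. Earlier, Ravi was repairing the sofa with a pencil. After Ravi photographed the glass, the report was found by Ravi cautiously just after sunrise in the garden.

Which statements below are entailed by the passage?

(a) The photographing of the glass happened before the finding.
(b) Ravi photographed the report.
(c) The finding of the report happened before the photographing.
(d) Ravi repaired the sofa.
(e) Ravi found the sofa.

(a)

(a) Entailed — the narrative places the photographing before the finding.
(b) Not entailed — Ravi photographed the glass, not the report; the report belongs to the finding event.
(c) Not entailed — the narrative places the photographing before the finding, not after.
(d) Not entailed — 'was repairing' is progressive on an accomplishment; it does not entail the completed 'repaired'.
(e) Not entailed — Ravi found the report, not the sofa; the sofa belongs to the repairing event.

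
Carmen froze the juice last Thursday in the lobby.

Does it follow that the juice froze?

'Carmen froze the juice' is the causative; it entails the inchoative 'the juice froze'.

yes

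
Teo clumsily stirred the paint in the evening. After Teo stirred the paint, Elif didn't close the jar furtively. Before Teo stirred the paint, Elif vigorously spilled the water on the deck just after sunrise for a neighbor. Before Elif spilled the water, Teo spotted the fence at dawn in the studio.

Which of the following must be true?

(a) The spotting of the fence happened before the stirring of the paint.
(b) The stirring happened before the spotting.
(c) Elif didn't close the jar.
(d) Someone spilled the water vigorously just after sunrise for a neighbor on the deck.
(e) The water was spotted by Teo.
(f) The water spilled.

(a), (d), (f)

(a) Entailed — the narrative places the spotting before the stirring.
(b) Not entailed — the narrative places the spotting before the stirring, not after.
(c) Not entailed — dropping 'furtively' under negation is not valid — the original leaves open that Elif closed the jar some other way.
(d) Entailed — generalizing the agent leaves a sub-description the original still satisfies.
(e) Not entailed — Teo spotted the fence, not the water; the water belongs to the spilling event.
(f) Entailed — 'Elif spilled the water' is causative; it entails the inchoative 'the water spilled'.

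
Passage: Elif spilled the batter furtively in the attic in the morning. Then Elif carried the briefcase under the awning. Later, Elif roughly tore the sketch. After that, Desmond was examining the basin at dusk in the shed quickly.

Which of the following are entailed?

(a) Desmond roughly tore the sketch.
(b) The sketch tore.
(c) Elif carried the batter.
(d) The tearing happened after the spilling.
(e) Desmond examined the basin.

(a) Not entailed — the passage has Elif tearing the sketch, not Desmond.
(b) Entailed — 'Elif tore the sketch' is causative; it entails the inchoative 'the sketch tore'.
(c) Not entailed — Elif carried the briefcase, not the batter; the batter belongs to the spilling event.
(d) Entailed — the narrative places the spilling before the tearing.
(e) Entailed — 'examine' is an activity; 'was examining' entails that some examining happened, so 'examined' holds.

(b), (d), (e)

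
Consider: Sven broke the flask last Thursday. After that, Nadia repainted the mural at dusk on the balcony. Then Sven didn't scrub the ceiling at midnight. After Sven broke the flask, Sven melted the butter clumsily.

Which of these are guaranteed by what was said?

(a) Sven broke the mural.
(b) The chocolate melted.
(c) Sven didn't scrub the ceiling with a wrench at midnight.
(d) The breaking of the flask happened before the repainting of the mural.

(a) Not entailed — Sven broke the flask, not the mural; the mural belongs to the repainting event.
(b) Not entailed — the butter is what melted, not the chocolate.
(c) Entailed — under negation, adding a further restriction is entailed: if no such scrubbing event occurred, none occurred with a wrench either.
(d) Entailed — the narrative places the breaking before the repainting.

(c), (d)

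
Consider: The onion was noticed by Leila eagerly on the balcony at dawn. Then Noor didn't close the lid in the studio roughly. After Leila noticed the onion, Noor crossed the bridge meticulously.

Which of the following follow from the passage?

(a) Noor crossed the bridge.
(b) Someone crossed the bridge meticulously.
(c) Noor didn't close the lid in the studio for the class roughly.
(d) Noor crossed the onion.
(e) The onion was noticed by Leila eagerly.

(a), (b), (c), (e)

(a) Entailed — every conjunct here is already in the original crossing event.
(b) Entailed — the original entails any weakening of itself; this just generalizes the agent.
(c) Entailed — under negation, adding a further restriction is entailed: if no such closing event occurred, none occurred for the class either.
(d) Not entailed — Noor crossed the bridge, not the onion; the onion belongs to the noticing event.
(e) Entailed — this follows by dropping conjuncts from the noticing event's description.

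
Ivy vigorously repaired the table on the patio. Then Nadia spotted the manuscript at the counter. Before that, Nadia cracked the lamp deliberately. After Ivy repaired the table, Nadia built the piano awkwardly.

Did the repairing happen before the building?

yes

The narrative orders the repairing before the building.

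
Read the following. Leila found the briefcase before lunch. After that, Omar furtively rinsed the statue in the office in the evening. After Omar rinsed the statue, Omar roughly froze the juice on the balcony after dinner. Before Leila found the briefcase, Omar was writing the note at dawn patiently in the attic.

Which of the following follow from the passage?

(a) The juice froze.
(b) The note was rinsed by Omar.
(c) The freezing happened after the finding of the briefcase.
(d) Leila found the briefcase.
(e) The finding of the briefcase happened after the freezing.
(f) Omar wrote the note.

(a), (c), (d)

(a) Entailed — 'Omar froze the juice' is causative; it entails the inchoative 'the juice froze'.
(b) Not entailed — Omar rinsed the statue, not the note; the note belongs to the writing event.
(c) Entailed — the narrative places the finding before the freezing.
(d) Entailed — the original entails any weakening of itself; this just drops 'before lunch'.
(e) Not entailed — the narrative places the finding before the freezing, not after.
(f) Not entailed — 'was writing' is progressive on an accomplishment; it does not entail the completed 'wrote'.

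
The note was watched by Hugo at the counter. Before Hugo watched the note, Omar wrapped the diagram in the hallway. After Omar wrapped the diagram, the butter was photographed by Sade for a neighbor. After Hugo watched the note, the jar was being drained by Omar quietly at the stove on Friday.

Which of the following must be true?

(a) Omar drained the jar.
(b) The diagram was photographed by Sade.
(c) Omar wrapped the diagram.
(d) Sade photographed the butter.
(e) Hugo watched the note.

(c), (d), (e)

(a) Not entailed — 'was draining' is progressive on an accomplishment; it does not entail the completed 'drained'.
(b) Not entailed — Sade photographed the butter, not the diagram; the diagram belongs to the wrapping event.
(c) Entailed — dropping 'in the hallway' leaves a sub-description the original still satisfies.
(d) Entailed — dropping 'for a neighbor' leaves a sub-description the original still satisfies.
(e) Entailed — the original entails any weakening of itself; this just drops 'at the counter'.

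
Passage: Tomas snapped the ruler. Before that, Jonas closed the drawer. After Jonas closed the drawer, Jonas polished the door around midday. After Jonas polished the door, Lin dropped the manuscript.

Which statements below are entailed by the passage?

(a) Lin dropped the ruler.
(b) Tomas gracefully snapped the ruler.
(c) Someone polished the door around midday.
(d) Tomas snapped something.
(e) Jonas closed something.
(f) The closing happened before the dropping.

(a) Not entailed — Lin dropped the manuscript, not the ruler; the ruler belongs to the snapping event.
(b) Not entailed — 'gracefully' adds information not in the original event.
(c) Entailed — the original entails any weakening of itself; this just generalizes the agent.
(d) Entailed — the original entails any weakening of itself; this just generalizes the patient.
(e) Entailed — every conjunct here is already in the original closing event.
(f) Entailed — the narrative places the closing before the dropping.

(c), (d), (e), (f)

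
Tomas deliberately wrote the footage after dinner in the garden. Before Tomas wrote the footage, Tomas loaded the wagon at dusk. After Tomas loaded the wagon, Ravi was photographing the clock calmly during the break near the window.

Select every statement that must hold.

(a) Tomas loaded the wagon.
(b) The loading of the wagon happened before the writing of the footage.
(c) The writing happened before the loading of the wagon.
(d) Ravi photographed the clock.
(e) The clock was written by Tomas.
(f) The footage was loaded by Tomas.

(a) Entailed — this follows by dropping conjuncts from the loading event's description.
(b) Entailed — the narrative places the loading before the writing.
(c) Not entailed — the narrative places the loading before the writing, not after.
(d) Not entailed — 'was photographing' is progressive on an accomplishment; it does not entail the completed 'photographed'.
(e) Not entailed — Tomas wrote the footage, not the clock; the clock belongs to the photographing event.
(f) Not entailed — Tomas loaded the wagon, not the footage; the footage belongs to the writing event.

(a), (b)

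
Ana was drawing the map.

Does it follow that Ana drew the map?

'was drawing' is progressive; for an accomplishment like 'draw the map', it doesn't entail completion.

no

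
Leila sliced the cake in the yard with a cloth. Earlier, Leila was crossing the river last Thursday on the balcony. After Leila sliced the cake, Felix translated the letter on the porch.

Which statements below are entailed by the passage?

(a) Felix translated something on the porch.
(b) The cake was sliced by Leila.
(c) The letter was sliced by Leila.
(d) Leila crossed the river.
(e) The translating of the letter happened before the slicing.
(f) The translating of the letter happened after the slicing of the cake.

(a), (b), (f)

(a) Entailed — generalizing the patient leaves a sub-description the original still satisfies.
(b) Entailed — the original entails any weakening of itself; this just drops 'with a cloth', 'in the yard'.
(c) Not entailed — Leila sliced the cake, not the letter; the letter belongs to the translating event.
(d) Not entailed — 'was crossing' is progressive on an accomplishment; it does not entail the completed 'crossed'.
(e) Not entailed — the narrative places the slicing before the translating, not after.
(f) Entailed — the narrative places the slicing before the translating.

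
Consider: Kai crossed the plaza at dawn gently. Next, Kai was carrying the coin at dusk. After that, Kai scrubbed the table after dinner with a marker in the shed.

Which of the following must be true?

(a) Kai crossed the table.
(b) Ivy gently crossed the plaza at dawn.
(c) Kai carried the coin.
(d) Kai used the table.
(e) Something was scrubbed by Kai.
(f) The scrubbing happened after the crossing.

(c), (e), (f)

(a) Not entailed — Kai crossed the plaza, not the table; the table belongs to the scrubbing event.
(b) Not entailed — the passage has Kai crossing the plaza, not Ivy.
(c) Entailed — 'carry' is an activity; 'was carrying' entails that some carrying happened, so 'carried' holds.
(d) Not entailed — the table is the patient, not an instrument — Kai used a marker.
(e) Entailed — this follows by dropping conjuncts from the scrubbing event's description.
(f) Entailed — the narrative places the crossing before the scrubbing.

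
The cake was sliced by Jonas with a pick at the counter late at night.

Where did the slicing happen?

at the counter

'at the counter' marks the location of the slicing event.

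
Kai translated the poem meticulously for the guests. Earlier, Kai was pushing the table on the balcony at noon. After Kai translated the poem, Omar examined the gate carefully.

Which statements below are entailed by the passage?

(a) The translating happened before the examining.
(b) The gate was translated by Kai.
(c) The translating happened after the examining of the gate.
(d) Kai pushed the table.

(a) Entailed — the narrative places the translating before the examining.
(b) Not entailed — Kai translated the poem, not the gate; the gate belongs to the examining event.
(c) Not entailed — the narrative places the translating before the examining, not after.
(d) Entailed — 'push' is an activity; 'was pushing' entails that some pushing happened, so 'pushed' holds.

(a), (d)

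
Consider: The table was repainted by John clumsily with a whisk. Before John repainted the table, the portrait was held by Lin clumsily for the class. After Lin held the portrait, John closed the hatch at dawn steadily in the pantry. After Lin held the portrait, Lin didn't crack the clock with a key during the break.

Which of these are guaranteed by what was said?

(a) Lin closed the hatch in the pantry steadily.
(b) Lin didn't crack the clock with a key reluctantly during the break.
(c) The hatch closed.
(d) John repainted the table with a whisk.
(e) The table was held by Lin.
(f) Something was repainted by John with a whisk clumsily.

(b), (c), (d), (f)

(a) Not entailed — the passage has John closing the hatch, not Lin.
(b) Entailed — under negation, adding a further restriction is entailed: if no such cracking event occurred, none occurred reluctantly either.
(c) Entailed — 'John closed the hatch' is causative; it entails the inchoative 'the hatch closed'.
(d) Entailed — the original entails any weakening of itself; this just drops 'clumsily'.
(e) Not entailed — Lin held the portrait, not the table; the table belongs to the repainting event.
(f) Entailed — the original entails any weakening of itself; this just generalizes the patient.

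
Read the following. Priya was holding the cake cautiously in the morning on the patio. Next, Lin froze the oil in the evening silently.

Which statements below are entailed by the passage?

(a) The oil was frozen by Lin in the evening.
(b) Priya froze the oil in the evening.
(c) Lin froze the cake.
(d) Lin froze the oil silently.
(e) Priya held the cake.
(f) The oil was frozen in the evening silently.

(a) Entailed — every conjunct here is already in the original freezing event.
(b) Not entailed — the passage has Lin freezing the oil, not Priya.
(c) Not entailed — Lin froze the oil, not the cake; the cake belongs to the holding event.
(d) Entailed — dropping 'in the evening' leaves a sub-description the original still satisfies.
(e) Entailed — 'hold' is an activity; 'was holding' entails that some holding happened, so 'held' holds.
(f) Entailed — every conjunct here is already in the original freezing event.

(a), (d), (e), (f)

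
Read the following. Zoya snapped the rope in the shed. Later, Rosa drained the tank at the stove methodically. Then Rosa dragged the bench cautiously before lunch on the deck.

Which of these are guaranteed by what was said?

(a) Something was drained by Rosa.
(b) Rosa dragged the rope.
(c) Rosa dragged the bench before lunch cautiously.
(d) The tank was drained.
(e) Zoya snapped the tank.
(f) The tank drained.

(a) Entailed — the original entails any weakening of itself; this just drops 'methodically', 'at the stove' and generalizes the patient.
(b) Not entailed — Rosa dragged the bench, not the rope; the rope belongs to the snapping event.
(c) Entailed — dropping 'on the deck' leaves a sub-description the original still satisfies.
(d) Entailed — dropping 'methodically', 'at the stove' and generalizing the agent leaves a sub-description the original still satisfies.
(e) Not entailed — Zoya snapped the rope, not the tank; the tank belongs to the draining event.
(f) Entailed — 'Rosa drained the tank' is causative; it entails the inchoative 'the tank drained'.

(a), (c), (d), (f)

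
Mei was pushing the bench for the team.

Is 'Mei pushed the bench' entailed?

yes

'push' is atelic; if Mei was pushing the bench, then Mei pushed the bench (for some time).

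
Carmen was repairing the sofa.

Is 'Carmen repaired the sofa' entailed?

'was repairing' is progressive; for an accomplishment like 'repair the sofa', it doesn't entail completion.

no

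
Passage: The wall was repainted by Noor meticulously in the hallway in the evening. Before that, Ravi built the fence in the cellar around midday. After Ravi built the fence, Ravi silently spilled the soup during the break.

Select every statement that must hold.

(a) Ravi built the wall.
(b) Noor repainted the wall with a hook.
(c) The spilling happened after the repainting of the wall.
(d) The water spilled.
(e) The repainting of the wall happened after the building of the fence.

(e)

(a) Not entailed — Ravi built the fence, not the wall; the wall belongs to the repainting event.
(b) Not entailed — 'with a hook' adds information not in the original event.
(c) Not entailed — the narrative doesn't order the repainting relative to the spilling.
(d) Not entailed — the soup is what spilled, not the water.
(e) Entailed — the narrative places the building before the repainting.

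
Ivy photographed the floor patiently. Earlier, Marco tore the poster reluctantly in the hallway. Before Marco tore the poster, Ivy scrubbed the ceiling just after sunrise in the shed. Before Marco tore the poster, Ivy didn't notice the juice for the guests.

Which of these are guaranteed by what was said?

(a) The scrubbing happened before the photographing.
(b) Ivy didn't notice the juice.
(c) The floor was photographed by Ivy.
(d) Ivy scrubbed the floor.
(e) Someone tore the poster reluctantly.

(a) Entailed — the narrative places the scrubbing before the photographing.
(b) Not entailed — dropping 'for the guests' under negation is not valid — the original leaves open that Ivy noticed the juice some other way.
(c) Entailed — every conjunct here is already in the original photographing event.
(d) Not entailed — Ivy scrubbed the ceiling, not the floor; the floor belongs to the photographing event.
(e) Entailed — this follows by dropping conjuncts from the tearing event's description.

(a), (c), (e)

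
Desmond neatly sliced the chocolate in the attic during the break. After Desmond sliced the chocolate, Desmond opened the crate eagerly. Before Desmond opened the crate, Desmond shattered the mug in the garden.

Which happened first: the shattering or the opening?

The connectives place the shattering before the opening.

the shattering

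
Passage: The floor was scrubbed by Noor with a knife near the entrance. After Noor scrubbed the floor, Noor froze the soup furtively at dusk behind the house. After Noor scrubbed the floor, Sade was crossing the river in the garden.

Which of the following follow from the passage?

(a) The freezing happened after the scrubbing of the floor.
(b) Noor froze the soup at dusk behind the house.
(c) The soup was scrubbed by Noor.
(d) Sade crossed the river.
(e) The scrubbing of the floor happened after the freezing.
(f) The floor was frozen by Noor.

(a) Entailed — the narrative places the scrubbing before the freezing.
(b) Entailed — the original entails any weakening of itself; this just drops 'furtively'.
(c) Not entailed — Noor scrubbed the floor, not the soup; the soup belongs to the freezing event.
(d) Not entailed — 'was crossing' is progressive on an accomplishment; it does not entail the completed 'crossed'.
(e) Not entailed — the narrative places the scrubbing before the freezing, not after.
(f) Not entailed — Noor froze the soup, not the floor; the floor belongs to the scrubbing event.

(a), (b)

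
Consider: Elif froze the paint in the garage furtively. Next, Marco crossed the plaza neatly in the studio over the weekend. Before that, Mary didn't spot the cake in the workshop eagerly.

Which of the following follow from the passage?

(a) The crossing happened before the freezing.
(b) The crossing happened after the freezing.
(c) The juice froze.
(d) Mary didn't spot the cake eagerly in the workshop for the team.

(b), (d)

(a) Not entailed — the narrative places the freezing before the crossing, not after.
(b) Entailed — the narrative places the freezing before the crossing.
(c) Not entailed — the paint is what froze, not the juice.
(d) Entailed — under negation, adding a further restriction is entailed: if no such spotting event occurred, none occurred for the team either.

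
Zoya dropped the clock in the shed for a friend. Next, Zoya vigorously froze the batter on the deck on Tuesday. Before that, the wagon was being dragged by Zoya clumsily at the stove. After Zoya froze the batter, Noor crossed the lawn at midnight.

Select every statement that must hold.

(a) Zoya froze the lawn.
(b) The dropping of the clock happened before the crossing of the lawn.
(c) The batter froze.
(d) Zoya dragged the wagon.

(a) Not entailed — Zoya froze the batter, not the lawn; the lawn belongs to the crossing event.
(b) Entailed — the narrative places the dropping before the crossing.
(c) Entailed — 'Zoya froze the batter' is causative; it entails the inchoative 'the batter froze'.
(d) Entailed — 'drag' is an activity; 'was dragging' entails that some dragging happened, so 'dragged' holds.

(b), (c), (d)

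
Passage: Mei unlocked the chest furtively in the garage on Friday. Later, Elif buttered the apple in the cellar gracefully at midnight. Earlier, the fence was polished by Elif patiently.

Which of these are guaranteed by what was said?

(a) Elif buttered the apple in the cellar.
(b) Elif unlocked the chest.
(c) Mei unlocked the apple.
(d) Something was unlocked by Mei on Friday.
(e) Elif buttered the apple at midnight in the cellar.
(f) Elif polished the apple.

(a) Entailed — dropping 'at midnight', 'gracefully' leaves a sub-description the original still satisfies.
(b) Not entailed — the passage has Mei unlocking the chest, not Elif.
(c) Not entailed — Mei unlocked the chest, not the apple; the apple belongs to the buttering event.
(d) Entailed — dropping 'in the garage', 'furtively' and generalizing the patient leaves a sub-description the original still satisfies.
(e) Entailed — every conjunct here is already in the original buttering event.
(f) Not entailed — Elif polished the fence, not the apple; the apple belongs to the buttering event.

(a), (d), (e)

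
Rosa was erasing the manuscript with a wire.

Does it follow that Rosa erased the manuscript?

'was erasing' is progressive; for an accomplishment like 'erase the manuscript', it doesn't entail completion.

no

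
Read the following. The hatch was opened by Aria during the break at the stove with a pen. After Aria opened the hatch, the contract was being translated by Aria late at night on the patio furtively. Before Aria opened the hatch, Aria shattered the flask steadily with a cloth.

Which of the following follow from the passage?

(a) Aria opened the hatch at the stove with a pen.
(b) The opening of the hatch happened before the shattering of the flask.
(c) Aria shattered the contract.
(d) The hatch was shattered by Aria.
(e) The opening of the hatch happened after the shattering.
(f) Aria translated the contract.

(a) Entailed — every conjunct here is already in the original opening event.
(b) Not entailed — the narrative places the shattering before the opening, not after.
(c) Not entailed — Aria shattered the flask, not the contract; the contract belongs to the translating event.
(d) Not entailed — Aria shattered the flask, not the hatch; the hatch belongs to the opening event.
(e) Entailed — the narrative places the shattering before the opening.
(f) Not entailed — 'was translating' is progressive on an accomplishment; it does not entail the completed 'translated'.

(a), (e)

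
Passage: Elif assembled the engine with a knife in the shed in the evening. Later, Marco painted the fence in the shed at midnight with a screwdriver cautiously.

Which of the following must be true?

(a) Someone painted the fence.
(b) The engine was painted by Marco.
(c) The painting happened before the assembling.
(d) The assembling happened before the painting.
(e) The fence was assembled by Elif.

(a) Entailed — every conjunct here is already in the original painting event.
(b) Not entailed — Marco painted the fence, not the engine; the engine belongs to the assembling event.
(c) Not entailed — the narrative places the assembling before the painting, not after.
(d) Entailed — the narrative places the assembling before the painting.
(e) Not entailed — Elif assembled the engine, not the fence; the fence belongs to the painting event.

(a), (d)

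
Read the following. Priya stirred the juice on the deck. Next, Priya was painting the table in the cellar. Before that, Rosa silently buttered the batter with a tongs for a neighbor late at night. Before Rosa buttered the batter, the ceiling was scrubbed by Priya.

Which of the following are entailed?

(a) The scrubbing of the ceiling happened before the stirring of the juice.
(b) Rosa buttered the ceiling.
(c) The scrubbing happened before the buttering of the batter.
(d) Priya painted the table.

(c)

(a) Not entailed — the narrative doesn't order the scrubbing relative to the stirring.
(b) Not entailed — Rosa buttered the batter, not the ceiling; the ceiling belongs to the scrubbing event.
(c) Entailed — the narrative places the scrubbing before the buttering.
(d) Not entailed — 'was painting' is progressive on an accomplishment; it does not entail the completed 'painted'.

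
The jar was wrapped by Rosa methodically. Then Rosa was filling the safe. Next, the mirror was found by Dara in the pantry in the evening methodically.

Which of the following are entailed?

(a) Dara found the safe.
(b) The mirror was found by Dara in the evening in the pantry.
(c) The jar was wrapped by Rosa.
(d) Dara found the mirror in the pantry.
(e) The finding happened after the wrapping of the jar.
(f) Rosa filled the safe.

(a) Not entailed — Dara found the mirror, not the safe; the safe belongs to the filling event.
(b) Entailed — dropping 'methodically' leaves a sub-description the original still satisfies.
(c) Entailed — every conjunct here is already in the original wrapping event.
(d) Entailed — the original entails any weakening of itself; this just drops 'in the evening', 'methodically'.
(e) Entailed — the narrative places the wrapping before the finding.
(f) Not entailed — 'was filling' is progressive on an accomplishment; it does not entail the completed 'filled'.

(b), (c), (d), (e)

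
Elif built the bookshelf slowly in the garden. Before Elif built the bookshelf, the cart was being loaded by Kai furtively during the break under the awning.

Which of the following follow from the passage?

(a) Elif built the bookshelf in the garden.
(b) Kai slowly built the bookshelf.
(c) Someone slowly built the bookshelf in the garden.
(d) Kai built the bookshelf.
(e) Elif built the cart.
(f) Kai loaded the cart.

(a) Entailed — this follows by dropping conjuncts from the building event's description.
(b) Not entailed — the passage has Elif building the bookshelf, not Kai.
(c) Entailed — this follows by dropping conjuncts from the building event's description.
(d) Not entailed — the passage has Elif building the bookshelf, not Kai.
(e) Not entailed — Elif built the bookshelf, not the cart; the cart belongs to the loading event.
(f) Not entailed — 'was loading' is progressive on an accomplishment; it does not entail the completed 'loaded'.

(a), (c)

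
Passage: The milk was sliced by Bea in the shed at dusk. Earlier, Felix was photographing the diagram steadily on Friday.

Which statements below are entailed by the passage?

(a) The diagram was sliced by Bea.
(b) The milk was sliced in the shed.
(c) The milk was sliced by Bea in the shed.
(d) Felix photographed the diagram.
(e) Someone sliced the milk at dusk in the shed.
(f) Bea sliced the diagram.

(a) Not entailed — Bea sliced the milk, not the diagram; the diagram belongs to the photographing event.
(b) Entailed — this follows by dropping conjuncts from the slicing event's description.
(c) Entailed — the original entails any weakening of itself; this just drops 'at dusk'.
(d) Not entailed — 'was photographing' is progressive on an accomplishment; it does not entail the completed 'photographed'.
(e) Entailed — every conjunct here is already in the original slicing event.
(f) Not entailed — Bea sliced the milk, not the diagram; the diagram belongs to the photographing event.

(b), (c), (e)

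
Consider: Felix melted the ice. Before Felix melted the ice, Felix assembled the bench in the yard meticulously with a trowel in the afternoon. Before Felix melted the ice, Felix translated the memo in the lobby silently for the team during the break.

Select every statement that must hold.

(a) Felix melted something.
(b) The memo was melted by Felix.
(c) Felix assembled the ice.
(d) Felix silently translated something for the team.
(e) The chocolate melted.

(a) Entailed — generalizing the patient leaves a sub-description the original still satisfies.
(b) Not entailed — Felix melted the ice, not the memo; the memo belongs to the translating event.
(c) Not entailed — Felix assembled the bench, not the ice; the ice belongs to the melting event.
(d) Entailed — this follows by dropping conjuncts from the translating event's description.
(e) Not entailed — the ice is what melted, not the chocolate.

(a), (d)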